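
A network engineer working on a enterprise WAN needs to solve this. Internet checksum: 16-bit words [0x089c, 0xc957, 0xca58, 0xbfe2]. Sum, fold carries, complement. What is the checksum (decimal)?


Given words: [0x089c, 0xc957, 0xca58, 0xbfe2]
Step 1: Sum all words
Raw sum = 2204 + 51543 + 51800 + 49122 = 154669
Step 2: Fold carry: (23597 + 2) = 23599
One's complement = ~23599 & 0xFFFF = 41936

41936


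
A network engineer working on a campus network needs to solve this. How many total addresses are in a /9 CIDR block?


Given: CIDR prefix /9
Host bits = 32 - 9 = 23
Total addresses = 2^23 = 8388608

8388608


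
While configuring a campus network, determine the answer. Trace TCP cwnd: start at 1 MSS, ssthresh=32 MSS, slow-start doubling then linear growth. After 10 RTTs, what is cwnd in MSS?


RTT 0: cwnd = 1 MSS (initial)
RTT 1: cwnd = 2 MSS (slow start, doubled)
RTT 2: cwnd = 4 MSS (slow start, doubled)
RTT 3: cwnd = 8 MSS (slow start, doubled)
RTT 4: cwnd = 16 MSS (slow start, doubled)
RTT 5: cwnd = 32 MSS (slow start, doubled)
RTT 6: cwnd = 33 MSS (congestion avoidance, +1)
RTT 7: cwnd = 34 MSS (congestion avoidance, +1)
RTT 8: cwnd = 35 MSS (congestion avoidance, +1)
RTT 9: cwnd = 36 MSS (congestion avoidance, +1)
RTT 10: cwnd = 37 MSS (congestion avoidance, +1)

37


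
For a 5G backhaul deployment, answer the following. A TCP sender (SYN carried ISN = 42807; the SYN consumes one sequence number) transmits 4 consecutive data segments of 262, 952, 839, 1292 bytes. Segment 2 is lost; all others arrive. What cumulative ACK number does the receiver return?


SYN uses sequence number 42807; first data byte = ISN + 1 = 42808.
Segment 1: SEQ = 42808, len = 262 B, covers [42808, 43069]
Segment 2: SEQ = 43070, len = 952 B, covers [43070, 44021] [LOST]
Segment 3: SEQ = 44022, len = 839 B, covers [44022, 44860]
Segment 4: SEQ = 44861, len = 1292 B, covers [44861, 46152]
In-order data received: bytes [42808, 43069] (segments 1..1).
Segment 2 missing -> gap begins at byte 43070; later segments buffered out of order.
Cumulative ACK = next expected in-order byte = 42808 + 262 = 43070

43070


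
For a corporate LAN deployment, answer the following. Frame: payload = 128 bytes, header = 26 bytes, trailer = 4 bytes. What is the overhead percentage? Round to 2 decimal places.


Given: payload = 128 B, header = 26 B, trailer = 4 B
Overhead bytes = header + trailer = 26 + 4 = 30
Total frame = payload + overhead = 128 + 30 = 158
Overhead % = 30 / 158 * 100 = 18.9873% -> 18.99% (2 dp)

18.99


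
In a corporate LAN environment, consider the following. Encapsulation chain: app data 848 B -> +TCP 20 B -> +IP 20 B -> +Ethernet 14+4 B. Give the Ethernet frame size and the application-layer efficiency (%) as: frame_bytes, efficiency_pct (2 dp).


TCP segment = 848 + 20 = 868 B
IP packet = 868 + 20 = 888 B
Ethernet frame = 888 + 14 + 4 = 906 B
Efficiency = app / frame = 848 / 906 = 0.935982 = 93.5982% -> 93.60% (2 dp)

906, 93.60


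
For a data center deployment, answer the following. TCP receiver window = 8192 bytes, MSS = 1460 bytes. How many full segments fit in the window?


Given: RWND = 8192 bytes, MSS = 1460 bytes
Full segments = floor(RWND / MSS)
Full segments = floor(8192 / 1460)
Full segments = floor(5.611) = 5

5


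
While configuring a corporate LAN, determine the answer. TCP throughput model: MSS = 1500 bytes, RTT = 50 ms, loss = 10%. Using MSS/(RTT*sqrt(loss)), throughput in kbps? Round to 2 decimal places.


Given: MSS = 1500 bytes, RTT = 50 ms, loss = 10%
RTT in seconds = 50 / 1000 = 0.05
Loss rate = 10% = 0.1
sqrt(loss) = sqrt(0.1) = 0.316227766017
Throughput (bytes/s) = 1500 / (0.05 * 0.316227766017) = 94868.3298
Throughput (kbps) = 94868.3298 * 8 / 1000 = 758.946638 -> 758.95 kbps (2 dp)

758.95


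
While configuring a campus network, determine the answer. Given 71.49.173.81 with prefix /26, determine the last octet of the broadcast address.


Given: IP = 71.49.173.81, prefix = /26
Host bits = 32 - 26 = 6
Network last octet = 81 AND mask = 64
Host part size = 2^6 - 1 = 63
Broadcast last octet = 64 OR 63 = 127

127


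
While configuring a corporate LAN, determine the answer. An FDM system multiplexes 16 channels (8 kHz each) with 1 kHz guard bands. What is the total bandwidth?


Given: 16 channels, 8 kHz each, guard = 1 kHz
Channel bandwidth = 16 * 8 = 128 kHz
Guard bands = 15 gaps * 1 kHz = 15 kHz
Total = 128 + 15 = 143 kHz

143


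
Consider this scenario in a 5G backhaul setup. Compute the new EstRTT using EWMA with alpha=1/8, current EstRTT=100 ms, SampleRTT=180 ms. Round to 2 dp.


Given: EstRTT = 100 ms, SampleRTT = 180 ms, alpha = 1/8
New EstRTT = (1 - alpha) * EstRTT + alpha * SampleRTT
(7/8) * 100 = 87.5
(1/8) * 180 = 22.5
New EstRTT = 87.5 + 22.5 = 110 ms -> 110.00 ms (2 dp)

110.00


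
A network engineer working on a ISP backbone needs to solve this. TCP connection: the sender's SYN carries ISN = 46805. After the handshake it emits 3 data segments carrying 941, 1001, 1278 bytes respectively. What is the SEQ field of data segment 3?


The SYN occupies sequence number ISN = 46805, so the first data byte is ISN + 1 = 46806.
SEQ of data segment i = (ISN + 1) + sum of payload sizes of segments 1..i-1.
Segment 1: SEQ = 46806, payload = 941 bytes
Segment 2: SEQ = 47747, payload = 1001 bytes
Segment 3: SEQ = 48748, payload = 1278 bytes
SEQ of segment 3 = 46806 + 941 + 1001 = 48748

48748


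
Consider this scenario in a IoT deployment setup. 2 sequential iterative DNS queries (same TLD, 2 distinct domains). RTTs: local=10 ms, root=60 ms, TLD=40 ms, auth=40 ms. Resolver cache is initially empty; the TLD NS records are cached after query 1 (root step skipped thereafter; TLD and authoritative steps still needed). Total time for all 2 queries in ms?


Lookup 1 (cold cache): local + root + TLD + auth = 10 + 60 + 40 + 40 = 150 ms
Lookups 2..2 (TLD NS cached -> skip root; new domain -> still ask TLD and auth): local + TLD + auth = 10 + 40 + 40 = 90 ms each
Remaining 1 lookups: 1 * 90 = 90 ms
Total = 150 + 90 = 240 ms

240


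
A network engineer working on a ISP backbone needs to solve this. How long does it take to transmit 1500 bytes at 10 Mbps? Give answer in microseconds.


Given: packet = 1500 bytes, bandwidth = 10 Mbps
Packet in bits = 1500 * 8 = 12000 bits
Bandwidth = 10 * 10^6 = 10000000 bps
Time = 12000 / 10000000 seconds
Time in us = 12000 * 10^6 / 10000000 = 1200

1200


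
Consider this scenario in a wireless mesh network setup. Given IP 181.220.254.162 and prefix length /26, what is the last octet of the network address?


Given: IP = 181.220.254.162, prefix = /26
Subnet mask = 255.255.255.192
Last octet of IP: 162
Last octet of mask: 192
Network last octet = 162 AND 192 = 128

128


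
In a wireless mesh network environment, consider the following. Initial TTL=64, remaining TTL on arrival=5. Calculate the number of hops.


Given: initial TTL = 64, received TTL = 5
Hops = initial TTL - received TTL
Hops = 64 - 5 = 59

59


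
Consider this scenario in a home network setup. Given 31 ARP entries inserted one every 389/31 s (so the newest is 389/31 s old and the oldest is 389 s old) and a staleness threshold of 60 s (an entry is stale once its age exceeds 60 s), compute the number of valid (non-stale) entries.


Ages are k * 389/31 s for k = 1..31 (spacing = 12.5484 s).
Entry k is valid iff k * 389/31 <= 60 iff k <= 31 * 60 / 389 = 4.7815
n_valid = floor(4.7815) = 4
(n_stale = 31 - 4 = 27)

4


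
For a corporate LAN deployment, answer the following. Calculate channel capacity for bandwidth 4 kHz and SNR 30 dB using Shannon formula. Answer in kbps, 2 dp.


Given: B = 4 kHz, SNR = 30 dB
SNR linear = 10^(30/10) = 1000
1 + SNR = 1001
log2(1001) = 9.9672262588
C = 4 * 1000 * 9.9672262588 = 39868.9050 bps
C = 39.868905 kbps -> 39.87 kbps (2 dp)

39.87


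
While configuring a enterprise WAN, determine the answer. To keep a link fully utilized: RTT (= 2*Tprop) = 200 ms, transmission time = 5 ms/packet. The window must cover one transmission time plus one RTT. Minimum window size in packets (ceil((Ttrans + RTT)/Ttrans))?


Given: Ttrans = 5 ms, RTT = 200 ms (= 2 * Tprop, Tprop = 100 ms)
Time until first ACK returns = Ttrans + RTT = 5 + 200 = 205 ms
Need W * Ttrans >= Ttrans + RTT  ->  W >= (Ttrans + RTT) / Ttrans
(Ttrans + RTT) / Ttrans = 205 / 5 = 41
W_min = ceil(41) = 41

41


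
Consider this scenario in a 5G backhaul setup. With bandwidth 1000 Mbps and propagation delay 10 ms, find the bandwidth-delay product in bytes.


Given: bandwidth = 1000 Mbps, delay = 10 ms
BDP in bits = 1000 * 10^6 * 10 / 1000
BDP in bits = 10000000
BDP in bytes = 10000000 / 8 = 1250000

1250000


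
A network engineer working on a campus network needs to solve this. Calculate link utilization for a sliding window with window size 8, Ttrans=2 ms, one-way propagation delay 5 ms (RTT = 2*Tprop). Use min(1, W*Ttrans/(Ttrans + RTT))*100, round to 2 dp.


Given: W = 8, Ttrans = 2 ms, RTT = 10 ms (= 2 * Tprop, Tprop = 5 ms)
Cycle time = Ttrans + RTT = 2 + 10 = 12 ms (first packet sent until its ACK returns)
W * Ttrans = 8 * 2 = 16 ms of sending per cycle
W * Ttrans / (Ttrans + RTT) = 16 / 12 = 1.333333
U = min(1, 1.333333) = 1.000000
U% = 100.00%

100.00


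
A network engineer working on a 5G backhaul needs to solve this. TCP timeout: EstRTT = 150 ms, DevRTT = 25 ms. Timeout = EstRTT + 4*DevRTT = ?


Given: EstRTT = 150 ms, DevRTT = 25 ms
Timeout = EstRTT + 4 * DevRTT
4 * DevRTT = 4 * 25 = 100
Timeout = 150 + 100 = 250 ms

250


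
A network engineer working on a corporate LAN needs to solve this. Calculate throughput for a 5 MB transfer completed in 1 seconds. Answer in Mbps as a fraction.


Given: file = 5 MB, time = 1 s
File in Mb = 5 * 8 = 40 Mb
Throughput = 40 / 1 Mbps
Throughput = 40 Mbps

40


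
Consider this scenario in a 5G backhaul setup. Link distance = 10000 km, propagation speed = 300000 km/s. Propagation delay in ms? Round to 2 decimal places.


Given: distance = 10000 km, speed = 300000 km/s
Delay = distance / speed = 10000 / 300000 seconds
Delay in ms = 10000 * 1000 / 300000
Delay = 33.3333 ms
Rounded to 2 dp = 33.33 ms

33.33


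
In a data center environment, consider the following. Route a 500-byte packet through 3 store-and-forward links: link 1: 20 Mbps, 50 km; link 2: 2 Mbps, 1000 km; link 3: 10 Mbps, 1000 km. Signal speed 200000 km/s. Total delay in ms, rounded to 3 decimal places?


Packet = 500 bytes = 4000 bits. Store-and-forward: sum (t_trans + t_prop) per link.
Link 1: t_trans = 4000/(20*10^6) s = 0.2000 ms; t_prop = 50/200000 s = 0.2500 ms; subtotal = 0.4500 ms
Link 2: t_trans = 4000/(2*10^6) s = 2.0000 ms; t_prop = 1000/200000 s = 5.0000 ms; subtotal = 7.0000 ms
Link 3: t_trans = 4000/(10*10^6) s = 0.4000 ms; t_prop = 1000/200000 s = 5.0000 ms; subtotal = 5.4000 ms
End-to-end = 0.4500 + 7.0000 + 5.4000 = 12.8500 ms -> 12.850 ms (3 dp)

12.850


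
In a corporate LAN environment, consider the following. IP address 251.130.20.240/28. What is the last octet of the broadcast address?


Given: IP = 251.130.20.240, prefix = /28
Host bits = 32 - 28 = 4
Network last octet = 240 AND mask = 240
Host part size = 2^4 - 1 = 15
Broadcast last octet = 240 OR 15 = 255

255


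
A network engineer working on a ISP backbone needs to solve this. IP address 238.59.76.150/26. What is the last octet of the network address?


Given: IP = 238.59.76.150, prefix = /26
Subnet mask = 255.255.255.192
Last octet of IP: 150
Last octet of mask: 192
Network last octet = 150 AND 192 = 128

128


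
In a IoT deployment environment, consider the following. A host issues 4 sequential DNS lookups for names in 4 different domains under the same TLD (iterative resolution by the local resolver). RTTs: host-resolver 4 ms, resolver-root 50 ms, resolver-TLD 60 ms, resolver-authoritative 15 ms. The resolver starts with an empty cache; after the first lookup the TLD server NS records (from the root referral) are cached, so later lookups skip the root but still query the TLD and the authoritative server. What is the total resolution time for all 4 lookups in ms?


Lookup 1 (cold cache): local + root + TLD + auth = 4 + 50 + 60 + 15 = 129 ms
Lookups 2..4 (TLD NS cached -> skip root; new domain -> still ask TLD and auth): local + TLD + auth = 4 + 60 + 15 = 79 ms each
Remaining 3 lookups: 3 * 79 = 237 ms
Total = 129 + 237 = 366 ms

366


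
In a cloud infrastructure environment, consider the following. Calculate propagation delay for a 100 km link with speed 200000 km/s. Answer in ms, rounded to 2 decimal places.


Given: distance = 100 km, speed = 200000 km/s
Delay = distance / speed = 100 / 200000 seconds
Delay in ms = 100 * 1000 / 200000
Delay = 0.5000 ms
Rounded to 2 dp = 0.50 ms

0.50


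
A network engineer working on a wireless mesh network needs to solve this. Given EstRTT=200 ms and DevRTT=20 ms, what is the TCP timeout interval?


Given: EstRTT = 200 ms, DevRTT = 20 ms
Timeout = EstRTT + 4 * DevRTT
4 * DevRTT = 4 * 20 = 80
Timeout = 200 + 80 = 280 ms

280


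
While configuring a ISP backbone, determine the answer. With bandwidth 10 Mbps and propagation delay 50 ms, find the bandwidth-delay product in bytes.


Given: bandwidth = 10 Mbps, delay = 50 ms
BDP in bits = 10 * 10^6 * 50 / 1000
BDP in bits = 500000
BDP in bytes = 500000 / 8 = 62500

62500


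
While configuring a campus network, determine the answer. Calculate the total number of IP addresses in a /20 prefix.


Given: CIDR prefix /20
Host bits = 32 - 20 = 12
Total addresses = 2^12 = 4096

4096


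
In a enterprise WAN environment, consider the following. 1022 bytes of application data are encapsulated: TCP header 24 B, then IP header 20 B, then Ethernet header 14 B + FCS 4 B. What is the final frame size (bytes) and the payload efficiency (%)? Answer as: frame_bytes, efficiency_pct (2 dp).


TCP segment = 1022 + 24 = 1046 B
IP packet = 1046 + 20 = 1066 B
Ethernet frame = 1066 + 14 + 4 = 1084 B
Efficiency = app / frame = 1022 / 1084 = 0.942804 = 94.2804% -> 94.28% (2 dp)

1084, 94.28


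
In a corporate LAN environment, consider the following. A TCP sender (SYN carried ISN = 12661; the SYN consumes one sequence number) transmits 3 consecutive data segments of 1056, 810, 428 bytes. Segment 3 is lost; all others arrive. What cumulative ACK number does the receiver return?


SYN uses sequence number 12661; first data byte = ISN + 1 = 12662.
Segment 1: SEQ = 12662, len = 1056 B, covers [12662, 13717]
Segment 2: SEQ = 13718, len = 810 B, covers [13718, 14527]
Segment 3: SEQ = 14528, len = 428 B, covers [14528, 14955] [LOST]
In-order data received: bytes [12662, 14527] (segments 1..2).
Segment 3 missing -> gap begins at byte 14528.
Cumulative ACK = next expected in-order byte = 12662 + 1056 + 810 = 14528

14528


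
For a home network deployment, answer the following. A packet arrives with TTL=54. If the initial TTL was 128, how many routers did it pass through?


Given: initial TTL = 128, received TTL = 54
Hops = initial TTL - received TTL
Hops = 128 - 54 = 74

74


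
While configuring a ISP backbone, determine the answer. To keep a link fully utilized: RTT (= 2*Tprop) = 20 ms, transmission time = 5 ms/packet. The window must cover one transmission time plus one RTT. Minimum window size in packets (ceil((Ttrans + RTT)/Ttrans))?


Given: Ttrans = 5 ms, RTT = 20 ms (= 2 * Tprop, Tprop = 10 ms)
Time until first ACK returns = Ttrans + RTT = 5 + 20 = 25 ms
Need W * Ttrans >= Ttrans + RTT  ->  W >= (Ttrans + RTT) / Ttrans
(Ttrans + RTT) / Ttrans = 25 / 5 = 5
W_min = ceil(5) = 5

5


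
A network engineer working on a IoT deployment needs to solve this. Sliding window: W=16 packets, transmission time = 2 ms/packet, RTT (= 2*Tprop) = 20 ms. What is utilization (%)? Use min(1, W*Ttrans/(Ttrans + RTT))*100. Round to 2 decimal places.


Given: W = 16, Ttrans = 2 ms, RTT = 20 ms (= 2 * Tprop, Tprop = 10 ms)
Cycle time = Ttrans + RTT = 2 + 20 = 22 ms (first packet sent until its ACK returns)
W * Ttrans = 16 * 2 = 32 ms of sending per cycle
W * Ttrans / (Ttrans + RTT) = 32 / 22 = 1.454545
U = min(1, 1.454545) = 1.000000
U% = 100.00%

100.00


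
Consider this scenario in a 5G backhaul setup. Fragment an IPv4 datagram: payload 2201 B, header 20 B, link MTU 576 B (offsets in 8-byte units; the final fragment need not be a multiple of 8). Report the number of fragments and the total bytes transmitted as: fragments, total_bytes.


Max data per non-final fragment = floor((MTU - header)/8)*8 = floor((576 - 20)/8)*8 = floor(556/8)*8 = 552 B
Final fragment needs no 8-byte alignment: it can carry up to MTU - header = 556 B
Non-final fragments needed = ceil((payload - 556) / 552) = ceil(1645/552) = ceil(2.9801) = 3
Number of fragments = 3 + 1 = 4
Fragment sizes (data): 3 * 552 B + 545 B (last, 545 <= 556 OK)
Total bytes sent = payload + n_frags * header = 2201 + 4*20 = 2201 + 80 = 2281 B

4, 2281


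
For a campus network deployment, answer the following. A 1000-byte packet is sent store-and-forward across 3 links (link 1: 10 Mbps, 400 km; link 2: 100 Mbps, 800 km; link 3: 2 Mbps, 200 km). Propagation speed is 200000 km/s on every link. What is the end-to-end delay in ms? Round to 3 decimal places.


Packet = 1000 bytes = 8000 bits. Store-and-forward: sum (t_trans + t_prop) per link.
Link 1: t_trans = 8000/(10*10^6) s = 0.8000 ms; t_prop = 400/200000 s = 2.0000 ms; subtotal = 2.8000 ms
Link 2: t_trans = 8000/(100*10^6) s = 0.0800 ms; t_prop = 800/200000 s = 4.0000 ms; subtotal = 4.0800 ms
Link 3: t_trans = 8000/(2*10^6) s = 4.0000 ms; t_prop = 200/200000 s = 1.0000 ms; subtotal = 5.0000 ms
End-to-end = 2.8000 + 4.0800 + 5.0000 = 11.8800 ms -> 11.880 ms (3 dp)

11.880


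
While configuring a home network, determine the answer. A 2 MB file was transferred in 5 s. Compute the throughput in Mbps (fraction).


Given: file = 2 MB, time = 5 s
File in Mb = 2 * 8 = 16 Mb
Throughput = 16 / 5 Mbps
Throughput = 16/5 Mbps

16/5


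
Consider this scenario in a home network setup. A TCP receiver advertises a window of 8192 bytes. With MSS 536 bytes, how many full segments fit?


Given: RWND = 8192 bytes, MSS = 536 bytes
Full segments = floor(RWND / MSS)
Full segments = floor(8192 / 536)
Full segments = floor(15.2836) = 15

15


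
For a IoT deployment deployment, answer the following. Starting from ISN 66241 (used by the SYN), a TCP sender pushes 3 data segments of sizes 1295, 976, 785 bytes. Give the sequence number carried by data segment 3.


The SYN occupies sequence number ISN = 66241, so the first data byte is ISN + 1 = 66242.
SEQ of data segment i = (ISN + 1) + sum of payload sizes of segments 1..i-1.
Segment 1: SEQ = 66242, payload = 1295 bytes
Segment 2: SEQ = 67537, payload = 976 bytes
Segment 3: SEQ = 68513, payload = 785 bytes
SEQ of segment 3 = 66242 + 1295 + 976 = 68513

68513


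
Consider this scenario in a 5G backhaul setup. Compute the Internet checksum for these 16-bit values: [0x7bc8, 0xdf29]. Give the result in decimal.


Given words: [0x7bc8, 0xdf29]
Step 1: Sum all words
Raw sum = 31688 + 57129 = 88817
Step 2: Fold carry: (23281 + 1) = 23282
One's complement = ~23282 & 0xFFFF = 42253

42253


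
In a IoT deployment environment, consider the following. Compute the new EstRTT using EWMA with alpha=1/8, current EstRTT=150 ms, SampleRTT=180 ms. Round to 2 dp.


Given: EstRTT = 150 ms, SampleRTT = 180 ms, alpha = 1/8
New EstRTT = (1 - alpha) * EstRTT + alpha * SampleRTT
(7/8) * 150 = 131.25
(1/8) * 180 = 22.5
New EstRTT = 131.25 + 22.5 = 153.75 ms -> 153.75 ms (2 dp)

153.75


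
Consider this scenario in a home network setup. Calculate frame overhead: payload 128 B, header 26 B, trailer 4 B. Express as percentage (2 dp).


Given: payload = 128 B, header = 26 B, trailer = 4 B
Overhead bytes = header + trailer = 26 + 4 = 30
Total frame = payload + overhead = 128 + 30 = 158
Overhead % = 30 / 158 * 100 = 18.9873% -> 18.99% (2 dp)

18.99


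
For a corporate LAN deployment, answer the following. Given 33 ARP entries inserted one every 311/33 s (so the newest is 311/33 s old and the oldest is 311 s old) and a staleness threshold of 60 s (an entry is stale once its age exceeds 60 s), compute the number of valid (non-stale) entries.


Ages are k * 311/33 s for k = 1..33 (spacing = 9.4242 s).
Entry k is valid iff k * 311/33 <= 60 iff k <= 33 * 60 / 311 = 6.3666
n_valid = floor(6.3666) = 6
(n_stale = 33 - 6 = 27)

6


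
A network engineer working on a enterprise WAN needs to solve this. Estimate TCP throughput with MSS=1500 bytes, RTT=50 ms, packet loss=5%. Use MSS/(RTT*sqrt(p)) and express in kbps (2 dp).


Given: MSS = 1500 bytes, RTT = 50 ms, loss = 5%
RTT in seconds = 50 / 1000 = 0.05
Loss rate = 5% = 0.05
sqrt(loss) = sqrt(0.05) = 0.223606797750
Throughput (bytes/s) = 1500 / (0.05 * 0.223606797750) = 134164.0786
Throughput (kbps) = 134164.0786 * 8 / 1000 = 1073.312629 -> 1073.31 kbps (2 dp)

1073.31


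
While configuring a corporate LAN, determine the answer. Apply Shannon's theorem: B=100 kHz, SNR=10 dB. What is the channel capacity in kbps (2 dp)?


Given: B = 100 kHz, SNR = 10 dB
SNR linear = 10^(10/10) = 10
1 + SNR = 11
log2(11) = 3.4594316186
C = 100 * 1000 * 3.4594316186 = 345943.1619 bps
C = 345.943162 kbps -> 345.94 kbps (2 dp)

345.94


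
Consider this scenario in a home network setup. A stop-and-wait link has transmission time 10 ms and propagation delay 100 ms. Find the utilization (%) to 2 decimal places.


Given: Ttrans = 10 ms, Tprop = 100 ms
RTT = 2 * Tprop = 2 * 100 = 200 ms
U = Ttrans / (Ttrans + RTT)
U = 10 / (10 + 200)
U = 10 / 210 = 0.047619
U% = 4.76%

4.76


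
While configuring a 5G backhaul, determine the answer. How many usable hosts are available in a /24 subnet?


Given: subnet mask /24
Host bits = 32 - 24 = 8
Total addresses = 2^8 = 256
Usable hosts = 256 - 2 (network + broadcast) = 254

254


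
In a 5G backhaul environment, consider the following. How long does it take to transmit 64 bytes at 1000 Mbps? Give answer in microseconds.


Given: packet = 64 bytes, bandwidth = 1000 Mbps
Packet in bits = 64 * 8 = 512 bits
Bandwidth = 1000 * 10^6 = 1000000000 bps
Time = 512 / 1000000000 seconds
Time in us = 512 * 10^6 / 1000000000 = 0.512

0.512


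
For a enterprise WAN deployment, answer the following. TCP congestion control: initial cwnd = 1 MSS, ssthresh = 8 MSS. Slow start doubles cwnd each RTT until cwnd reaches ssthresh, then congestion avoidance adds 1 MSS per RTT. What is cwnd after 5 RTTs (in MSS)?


RTT 0: cwnd = 1 MSS (initial)
RTT 1: cwnd = 2 MSS (slow start, doubled)
RTT 2: cwnd = 4 MSS (slow start, doubled)
RTT 3: cwnd = 8 MSS (slow start, doubled)
RTT 4: cwnd = 9 MSS (congestion avoidance, +1)
RTT 5: cwnd = 10 MSS (congestion avoidance, +1)

10


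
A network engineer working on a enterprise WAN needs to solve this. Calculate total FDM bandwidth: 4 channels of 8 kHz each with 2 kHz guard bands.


Given: 4 channels, 8 kHz each, guard = 2 kHz
Channel bandwidth = 4 * 8 = 32 kHz
Guard bands = 3 gaps * 2 kHz = 6 kHz
Total = 32 + 6 = 38 kHz

38


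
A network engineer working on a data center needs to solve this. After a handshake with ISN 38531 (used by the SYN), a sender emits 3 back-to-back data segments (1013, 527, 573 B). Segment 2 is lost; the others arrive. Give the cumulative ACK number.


SYN uses sequence number 38531; first data byte = ISN + 1 = 38532.
Segment 1: SEQ = 38532, len = 1013 B, covers [38532, 39544]
Segment 2: SEQ = 39545, len = 527 B, covers [39545, 40071] [LOST]
Segment 3: SEQ = 40072, len = 573 B, covers [40072, 40644]
In-order data received: bytes [38532, 39544] (segments 1..1).
Segment 2 missing -> gap begins at byte 39545; later segments buffered out of order.
Cumulative ACK = next expected in-order byte = 38532 + 1013 = 39545

39545


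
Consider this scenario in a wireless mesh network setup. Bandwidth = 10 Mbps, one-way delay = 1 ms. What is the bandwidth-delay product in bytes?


Given: bandwidth = 10 Mbps, delay = 1 ms
BDP in bits = 10 * 10^6 * 1 / 1000
BDP in bits = 10000
BDP in bytes = 10000 / 8 = 1250

1250


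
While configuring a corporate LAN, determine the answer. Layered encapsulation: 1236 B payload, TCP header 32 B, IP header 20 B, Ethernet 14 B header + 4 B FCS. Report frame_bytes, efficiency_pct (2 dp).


TCP segment = 1236 + 32 = 1268 B
IP packet = 1268 + 20 = 1288 B
Ethernet frame = 1288 + 14 + 4 = 1306 B
Efficiency = app / frame = 1236 / 1306 = 0.946401 = 94.6401% -> 94.64% (2 dp)

1306, 94.64


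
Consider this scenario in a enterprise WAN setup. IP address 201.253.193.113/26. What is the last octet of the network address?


Given: IP = 201.253.193.113, prefix = /26
Subnet mask = 255.255.255.192
Last octet of IP: 113
Last octet of mask: 192
Network last octet = 113 AND 192 = 64

64


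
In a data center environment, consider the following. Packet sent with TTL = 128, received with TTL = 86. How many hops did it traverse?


Given: initial TTL = 128, received TTL = 86
Hops = initial TTL - received TTL
Hops = 128 - 86 = 42

42


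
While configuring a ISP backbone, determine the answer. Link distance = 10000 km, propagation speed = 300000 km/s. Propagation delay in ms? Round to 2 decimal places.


Given: distance = 10000 km, speed = 300000 km/s
Delay = distance / speed = 10000 / 300000 seconds
Delay in ms = 10000 * 1000 / 300000
Delay = 33.3333 ms
Rounded to 2 dp = 33.33 ms

33.33


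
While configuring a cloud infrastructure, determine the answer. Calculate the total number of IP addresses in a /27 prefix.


Given: CIDR prefix /27
Host bits = 32 - 27 = 5
Total addresses = 2^5 = 32

32


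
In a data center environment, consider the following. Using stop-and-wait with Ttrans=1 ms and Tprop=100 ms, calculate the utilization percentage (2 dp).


Given: Ttrans = 1 ms, Tprop = 100 ms
RTT = 2 * Tprop = 2 * 100 = 200 ms
U = Ttrans / (Ttrans + RTT)
U = 1 / (1 + 200)
U = 1 / 201 = 0.004975
U% = 0.50%

0.50


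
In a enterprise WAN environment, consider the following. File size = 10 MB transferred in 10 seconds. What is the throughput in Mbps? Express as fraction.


Given: file = 10 MB, time = 10 s
File in Mb = 10 * 8 = 80 Mb
Throughput = 80 / 10 Mbps
Throughput = 8 Mbps

8


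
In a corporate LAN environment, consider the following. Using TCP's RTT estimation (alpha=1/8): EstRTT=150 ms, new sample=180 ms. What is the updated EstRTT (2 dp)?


Given: EstRTT = 150 ms, SampleRTT = 180 ms, alpha = 1/8
New EstRTT = (1 - alpha) * EstRTT + alpha * SampleRTT
(7/8) * 150 = 131.25
(1/8) * 180 = 22.5
New EstRTT = 131.25 + 22.5 = 153.75 ms -> 153.75 ms (2 dp)

153.75


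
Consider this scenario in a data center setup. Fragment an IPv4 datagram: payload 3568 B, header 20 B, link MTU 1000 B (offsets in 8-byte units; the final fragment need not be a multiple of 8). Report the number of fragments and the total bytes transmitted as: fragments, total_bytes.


Max data per non-final fragment = floor((MTU - header)/8)*8 = floor((1000 - 20)/8)*8 = floor(980/8)*8 = 976 B
Final fragment needs no 8-byte alignment: it can carry up to MTU - header = 980 B
Non-final fragments needed = ceil((payload - 980) / 976) = ceil(2588/976) = ceil(2.6516) = 3
Number of fragments = 3 + 1 = 4
Fragment sizes (data): 3 * 976 B + 640 B (last, 640 <= 980 OK)
Total bytes sent = payload + n_frags * header = 3568 + 4*20 = 3568 + 80 = 3648 B

4, 3648


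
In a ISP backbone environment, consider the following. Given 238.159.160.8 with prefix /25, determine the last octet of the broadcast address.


Given: IP = 238.159.160.8, prefix = /25
Host bits = 32 - 25 = 7
Network last octet = 8 AND mask = 0
Host part size = 2^7 - 1 = 127
Broadcast last octet = 0 OR 127 = 127

127


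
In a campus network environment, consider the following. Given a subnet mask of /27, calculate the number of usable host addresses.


Given: subnet mask /27
Host bits = 32 - 27 = 5
Total addresses = 2^5 = 32
Usable hosts = 32 - 2 (network + broadcast) = 30

30


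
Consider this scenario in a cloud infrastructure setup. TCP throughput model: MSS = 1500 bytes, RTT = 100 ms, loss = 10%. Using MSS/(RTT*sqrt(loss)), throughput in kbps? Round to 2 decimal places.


Given: MSS = 1500 bytes, RTT = 100 ms, loss = 10%
RTT in seconds = 100 / 1000 = 0.1
Loss rate = 10% = 0.1
sqrt(loss) = sqrt(0.1) = 0.316227766017
Throughput (bytes/s) = 1500 / (0.1 * 0.316227766017) = 47434.1649
Throughput (kbps) = 47434.1649 * 8 / 1000 = 379.473319 -> 379.47 kbps (2 dp)

379.47


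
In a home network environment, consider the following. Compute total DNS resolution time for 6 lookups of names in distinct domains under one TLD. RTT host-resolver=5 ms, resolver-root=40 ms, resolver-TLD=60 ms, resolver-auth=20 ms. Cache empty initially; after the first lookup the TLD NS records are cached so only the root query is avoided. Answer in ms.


Lookup 1 (cold cache): local + root + TLD + auth = 5 + 40 + 60 + 20 = 125 ms
Lookups 2..6 (TLD NS cached -> skip root; new domain -> still ask TLD and auth): local + TLD + auth = 5 + 60 + 20 = 85 ms each
Remaining 5 lookups: 5 * 85 = 425 ms
Total = 125 + 425 = 550 ms

550


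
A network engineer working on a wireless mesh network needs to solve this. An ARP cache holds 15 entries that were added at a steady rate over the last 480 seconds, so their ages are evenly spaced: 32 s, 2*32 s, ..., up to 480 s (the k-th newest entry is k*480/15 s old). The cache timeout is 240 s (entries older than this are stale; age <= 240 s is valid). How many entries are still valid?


Ages are k * 480/15 s for k = 1..15 (spacing = 32.0000 s).
Entry k is valid iff k * 480/15 <= 240 iff k <= 15 * 240 / 480 = 7.5000
n_valid = floor(7.5000) = 7
(n_stale = 15 - 7 = 8)

7


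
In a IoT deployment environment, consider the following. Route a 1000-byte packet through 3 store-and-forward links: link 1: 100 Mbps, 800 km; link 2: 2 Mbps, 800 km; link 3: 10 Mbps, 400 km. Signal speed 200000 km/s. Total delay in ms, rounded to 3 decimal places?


Packet = 1000 bytes = 8000 bits. Store-and-forward: sum (t_trans + t_prop) per link.
Link 1: t_trans = 8000/(100*10^6) s = 0.0800 ms; t_prop = 800/200000 s = 4.0000 ms; subtotal = 4.0800 ms
Link 2: t_trans = 8000/(2*10^6) s = 4.0000 ms; t_prop = 800/200000 s = 4.0000 ms; subtotal = 8.0000 ms
Link 3: t_trans = 8000/(10*10^6) s = 0.8000 ms; t_prop = 400/200000 s = 2.0000 ms; subtotal = 2.8000 ms
End-to-end = 4.0800 + 8.0000 + 2.8000 = 14.8800 ms -> 14.880 ms (3 dp)

14.880


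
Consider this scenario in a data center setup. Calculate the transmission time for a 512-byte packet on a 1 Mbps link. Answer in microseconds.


Given: packet = 512 bytes, bandwidth = 1 Mbps
Packet in bits = 512 * 8 = 4096 bits
Bandwidth = 1 * 10^6 = 1000000 bps
Time = 4096 / 1000000 seconds
Time in us = 4096 * 10^6 / 1000000 = 4096

4096


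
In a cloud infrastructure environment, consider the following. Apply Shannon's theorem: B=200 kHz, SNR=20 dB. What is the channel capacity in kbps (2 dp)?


Given: B = 200 kHz, SNR = 20 dB
SNR linear = 10^(20/10) = 100
1 + SNR = 101
log2(101) = 6.6582114828
C = 200 * 1000 * 6.6582114828 = 1331642.2966 bps
C = 1331.642297 kbps -> 1331.64 kbps (2 dp)

1331.64


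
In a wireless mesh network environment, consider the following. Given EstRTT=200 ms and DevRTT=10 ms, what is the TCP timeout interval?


Given: EstRTT = 200 ms, DevRTT = 10 ms
Timeout = EstRTT + 4 * DevRTT
4 * DevRTT = 4 * 10 = 40
Timeout = 200 + 40 = 240 ms

240


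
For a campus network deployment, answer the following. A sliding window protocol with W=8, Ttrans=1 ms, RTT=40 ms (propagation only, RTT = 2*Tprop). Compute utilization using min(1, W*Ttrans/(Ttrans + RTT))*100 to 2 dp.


Given: W = 8, Ttrans = 1 ms, RTT = 40 ms (= 2 * Tprop, Tprop = 20 ms)
Cycle time = Ttrans + RTT = 1 + 40 = 41 ms (first packet sent until its ACK returns)
W * Ttrans = 8 * 1 = 8 ms of sending per cycle
W * Ttrans / (Ttrans + RTT) = 8 / 41 = 0.195122
U = min(1, 0.195122) = 0.195122
U% = 19.51%

19.51


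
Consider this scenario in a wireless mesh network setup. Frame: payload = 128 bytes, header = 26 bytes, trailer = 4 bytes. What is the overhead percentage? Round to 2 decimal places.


Given: payload = 128 B, header = 26 B, trailer = 4 B
Overhead bytes = header + trailer = 26 + 4 = 30
Total frame = payload + overhead = 128 + 30 = 158
Overhead % = 30 / 158 * 100 = 18.9873% -> 18.99% (2 dp)

18.99


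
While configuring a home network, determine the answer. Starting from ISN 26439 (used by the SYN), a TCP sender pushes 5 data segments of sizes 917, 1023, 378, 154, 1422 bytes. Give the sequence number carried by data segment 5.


The SYN occupies sequence number ISN = 26439, so the first data byte is ISN + 1 = 26440.
SEQ of data segment i = (ISN + 1) + sum of payload sizes of segments 1..i-1.
Segment 1: SEQ = 26440, payload = 917 bytes
Segment 2: SEQ = 27357, payload = 1023 bytes
Segment 3: SEQ = 28380, payload = 378 bytes
Segment 4: SEQ = 28758, payload = 154 bytes
Segment 5: SEQ = 28912, payload = 1422 bytes
SEQ of segment 5 = 26440 + 917 + 1023 + 378 + 154 = 28912

28912


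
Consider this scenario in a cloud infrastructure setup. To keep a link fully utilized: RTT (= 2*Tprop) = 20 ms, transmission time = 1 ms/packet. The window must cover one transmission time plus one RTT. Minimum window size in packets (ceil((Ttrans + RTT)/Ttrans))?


Given: Ttrans = 1 ms, RTT = 20 ms (= 2 * Tprop, Tprop = 10 ms)
Time until first ACK returns = Ttrans + RTT = 1 + 20 = 21 ms
Need W * Ttrans >= Ttrans + RTT  ->  W >= (Ttrans + RTT) / Ttrans
(Ttrans + RTT) / Ttrans = 21 / 1 = 21
W_min = ceil(21) = 21

21


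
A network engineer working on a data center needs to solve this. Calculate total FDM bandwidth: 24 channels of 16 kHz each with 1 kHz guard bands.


Given: 24 channels, 16 kHz each, guard = 1 kHz
Channel bandwidth = 24 * 16 = 384 kHz
Guard bands = 23 gaps * 1 kHz = 23 kHz
Total = 384 + 23 = 407 kHz

407


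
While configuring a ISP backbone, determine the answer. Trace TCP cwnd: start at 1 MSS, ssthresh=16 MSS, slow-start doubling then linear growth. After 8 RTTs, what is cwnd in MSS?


RTT 0: cwnd = 1 MSS (initial)
RTT 1: cwnd = 2 MSS (slow start, doubled)
RTT 2: cwnd = 4 MSS (slow start, doubled)
RTT 3: cwnd = 8 MSS (slow start, doubled)
RTT 4: cwnd = 16 MSS (slow start, doubled)
RTT 5: cwnd = 17 MSS (congestion avoidance, +1)
RTT 6: cwnd = 18 MSS (congestion avoidance, +1)
RTT 7: cwnd = 19 MSS (congestion avoidance, +1)
RTT 8: cwnd = 20 MSS (congestion avoidance, +1)

20


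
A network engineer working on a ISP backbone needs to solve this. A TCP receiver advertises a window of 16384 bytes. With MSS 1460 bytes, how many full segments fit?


Given: RWND = 16384 bytes, MSS = 1460 bytes
Full segments = floor(RWND / MSS)
Full segments = floor(16384 / 1460)
Full segments = floor(11.2219) = 11

11


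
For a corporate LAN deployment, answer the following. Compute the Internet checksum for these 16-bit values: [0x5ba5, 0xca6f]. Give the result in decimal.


Given words: [0x5ba5, 0xca6f]
Step 1: Sum all words
Raw sum = 23461 + 51823 = 75284
Step 2: Fold carry: (9748 + 1) = 9749
One's complement = ~9749 & 0xFFFF = 55786

55786


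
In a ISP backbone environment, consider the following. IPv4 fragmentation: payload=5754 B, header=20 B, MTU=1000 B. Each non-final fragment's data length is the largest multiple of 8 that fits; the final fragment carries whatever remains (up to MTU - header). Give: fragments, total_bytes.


Max data per non-final fragment = floor((MTU - header)/8)*8 = floor((1000 - 20)/8)*8 = floor(980/8)*8 = 976 B
Final fragment needs no 8-byte alignment: it can carry up to MTU - header = 980 B
Non-final fragments needed = ceil((payload - 980) / 976) = ceil(4774/976) = ceil(4.8914) = 5
Number of fragments = 5 + 1 = 6
Fragment sizes (data): 5 * 976 B + 874 B (last, 874 <= 980 OK)
Total bytes sent = payload + n_frags * header = 5754 + 6*20 = 5754 + 120 = 5874 B

6, 5874


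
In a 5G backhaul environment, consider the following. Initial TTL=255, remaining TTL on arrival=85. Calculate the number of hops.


Given: initial TTL = 255, received TTL = 85
Hops = initial TTL - received TTL
Hops = 255 - 85 = 170

170


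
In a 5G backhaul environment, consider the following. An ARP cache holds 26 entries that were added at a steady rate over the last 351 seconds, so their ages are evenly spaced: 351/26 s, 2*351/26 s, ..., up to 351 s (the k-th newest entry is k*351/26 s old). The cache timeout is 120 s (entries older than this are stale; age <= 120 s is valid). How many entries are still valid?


Ages are k * 351/26 s for k = 1..26 (spacing = 13.5000 s).
Entry k is valid iff k * 351/26 <= 120 iff k <= 26 * 120 / 351 = 8.8889
n_valid = floor(8.8889) = 8
(n_stale = 26 - 8 = 18)

8


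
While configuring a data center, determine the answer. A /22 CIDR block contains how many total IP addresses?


Given: CIDR prefix /22
Host bits = 32 - 22 = 10
Total addresses = 2^10 = 1024

1024


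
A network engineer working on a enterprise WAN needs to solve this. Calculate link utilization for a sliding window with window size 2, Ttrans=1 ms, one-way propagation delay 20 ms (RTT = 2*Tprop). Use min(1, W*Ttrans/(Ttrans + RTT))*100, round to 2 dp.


Given: W = 2, Ttrans = 1 ms, RTT = 40 ms (= 2 * Tprop, Tprop = 20 ms)
Cycle time = Ttrans + RTT = 1 + 40 = 41 ms (first packet sent until its ACK returns)
W * Ttrans = 2 * 1 = 2 ms of sending per cycle
W * Ttrans / (Ttrans + RTT) = 2 / 41 = 0.048780
U = min(1, 0.048780) = 0.048780
U% = 4.88%

4.88


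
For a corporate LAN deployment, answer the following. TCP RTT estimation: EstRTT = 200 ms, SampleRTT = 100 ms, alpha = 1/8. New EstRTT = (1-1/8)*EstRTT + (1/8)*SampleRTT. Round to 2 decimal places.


Given: EstRTT = 200 ms, SampleRTT = 100 ms, alpha = 1/8
New EstRTT = (1 - alpha) * EstRTT + alpha * SampleRTT
(7/8) * 200 = 175
(1/8) * 100 = 12.5
New EstRTT = 175 + 12.5 = 187.5 ms -> 187.50 ms (2 dp)

187.50


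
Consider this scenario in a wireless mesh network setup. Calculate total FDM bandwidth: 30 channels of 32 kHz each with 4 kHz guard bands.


Given: 30 channels, 32 kHz each, guard = 4 kHz
Channel bandwidth = 30 * 32 = 960 kHz
Guard bands = 29 gaps * 4 kHz = 116 kHz
Total = 960 + 116 = 1076 kHz

1076


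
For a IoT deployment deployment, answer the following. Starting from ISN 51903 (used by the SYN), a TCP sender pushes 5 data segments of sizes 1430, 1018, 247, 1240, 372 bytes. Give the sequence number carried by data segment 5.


The SYN occupies sequence number ISN = 51903, so the first data byte is ISN + 1 = 51904.
SEQ of data segment i = (ISN + 1) + sum of payload sizes of segments 1..i-1.
Segment 1: SEQ = 51904, payload = 1430 bytes
Segment 2: SEQ = 53334, payload = 1018 bytes
Segment 3: SEQ = 54352, payload = 247 bytes
Segment 4: SEQ = 54599, payload = 1240 bytes
Segment 5: SEQ = 55839, payload = 372 bytes
SEQ of segment 5 = 51904 + 1430 + 1018 + 247 + 1240 = 55839

55839


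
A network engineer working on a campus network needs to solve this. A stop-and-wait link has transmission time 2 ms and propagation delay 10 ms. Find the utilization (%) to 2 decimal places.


Given: Ttrans = 2 ms, Tprop = 10 ms
RTT = 2 * Tprop = 2 * 10 = 20 ms
U = Ttrans / (Ttrans + RTT)
U = 2 / (2 + 20)
U = 2 / 22 = 0.090909
U% = 9.09%

9.09


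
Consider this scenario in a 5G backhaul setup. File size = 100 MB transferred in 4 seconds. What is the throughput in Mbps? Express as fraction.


Given: file = 100 MB, time = 4 s
File in Mb = 100 * 8 = 800 Mb
Throughput = 800 / 4 Mbps
Throughput = 200 Mbps

200


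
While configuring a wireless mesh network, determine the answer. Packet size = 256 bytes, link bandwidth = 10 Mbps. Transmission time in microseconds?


Given: packet = 256 bytes, bandwidth = 10 Mbps
Packet in bits = 256 * 8 = 2048 bits
Bandwidth = 10 * 10^6 = 10000000 bps
Time = 2048 / 10000000 seconds
Time in us = 2048 * 10^6 / 10000000 = 204.8

204.8


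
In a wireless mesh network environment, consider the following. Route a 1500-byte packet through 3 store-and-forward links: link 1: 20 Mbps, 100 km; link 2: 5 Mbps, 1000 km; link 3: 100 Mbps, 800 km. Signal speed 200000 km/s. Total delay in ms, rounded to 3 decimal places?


Packet = 1500 bytes = 12000 bits. Store-and-forward: sum (t_trans + t_prop) per link.
Link 1: t_trans = 12000/(20*10^6) s = 0.6000 ms; t_prop = 100/200000 s = 0.5000 ms; subtotal = 1.1000 ms
Link 2: t_trans = 12000/(5*10^6) s = 2.4000 ms; t_prop = 1000/200000 s = 5.0000 ms; subtotal = 7.4000 ms
Link 3: t_trans = 12000/(100*10^6) s = 0.1200 ms; t_prop = 800/200000 s = 4.0000 ms; subtotal = 4.1200 ms
End-to-end = 1.1000 + 7.4000 + 4.1200 = 12.6200 ms -> 12.620 ms (3 dp)

12.620
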